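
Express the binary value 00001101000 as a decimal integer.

Sum of powers of 2 for each 1-bit:
2^3 + 2^5 + 2^6
= 8 + 32 + 64
= 104



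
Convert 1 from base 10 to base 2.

Using repeated division by 2:
1 ÷ 2 = 0 remainder 1
Reading remainders bottom to top: 1



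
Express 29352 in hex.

Using repeated division by 16 (digits 10–15 are A–F):
29352 ÷ 16 = 1834 remainder 8
1834 ÷ 16 = 114 remainder 10 (A)
114 ÷ 16 = 7 remainder 2
7 ÷ 16 = 0 remainder 7
Reading remainders bottom to top: 72A8



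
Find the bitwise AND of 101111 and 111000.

AND: 1 only when both bits are 1
  101111
& 111000
--------
  101000
Decimal: 47 & 56 = 40



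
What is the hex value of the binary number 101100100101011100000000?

Group into 4-bit nibbles from right:
  1011 = B
  0010 = 2
  0101 = 5
  0111 = 7
  0000 = 0
  0000 = 0
Result: B25700



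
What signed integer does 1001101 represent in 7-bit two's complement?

Binary: 1001101
Sign bit: 1 (negative)
Invert: 0110010
Add 1:  0110011
Magnitude: 0110011 = 32 + 16 + 2 + 1 = 51
Value: -51



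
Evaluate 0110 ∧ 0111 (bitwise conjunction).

AND: 1 only when both bits are 1
  0110
& 0111
------
  0110
Decimal: 6 & 7 = 6



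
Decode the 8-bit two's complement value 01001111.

Binary: 01001111
Sign bit: 0 (non-negative)
Read directly as an unsigned value:
01001111 = 64 + 8 + 4 + 2 + 1 = 79
Value: 79



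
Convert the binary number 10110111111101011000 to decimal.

Sum of powers of 2 for each 1-bit:
2^3 + 2^4 + 2^6 + 2^8 + 2^9 + 2^10 + 2^11 + 2^12 + 2^13 + 2^14 + 2^16 + 2^17 + 2^19
= 8 + 16 + 64 + 256 + 512 + 1024 + 2048 + 4096 + 8192 + 16384 + 65536 + 131072 + 524288
= 753496



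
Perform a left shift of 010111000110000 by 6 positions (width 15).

Original: 010111000110000 (decimal 11824)
Shift left by 6 positions
Append 6 zeros on the right and drop the 6 high bits that overflow the 15-bit width
Result: 000110000000000 (decimal 3072)
Equivalent: 11824 << 6 = 11824 × 2^6 = 756736, truncated to 15 bits = 3072



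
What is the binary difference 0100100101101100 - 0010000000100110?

Method 1 - Direct subtraction (column by column from the right: bit − bit − borrow-in; if negative, add 2 and borrow 1 from the next column):
borrow: 0100000000001100
        0100100101101100
-       0010000000100110
------------------------
        0010100101000110

Method 2 - Add two's complement:
Two's complement of 0010000000100110: invert → 1101111111011001, add 1 → 1101111111011010
  0100100101101100
+ 1101111111011010
------------------
 10010100101000110  (end carry out of the top bit = 1)
Discarding the end carry: 0010100101000110
Decimal check:
  0100100101101100 = 16384 + 2048 + 256 + 64 + 32 + 8 + 4 = 18796
  0010000000100110 = 8192 + 32 + 4 + 2 = 8230
  18796 - 8230 = 10566, and 0010100101000110 = 8192 + 2048 + 256 + 64 + 4 + 2 = 10566 ✓



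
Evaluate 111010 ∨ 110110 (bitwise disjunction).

OR: 1 when either bit is 1
  111010
| 110110
--------
  111110
Decimal: 58 | 54 = 62



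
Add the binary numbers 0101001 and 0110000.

Add column by column from the right: bit + bit + carry-in; write the sum mod 2, carry 1 when the sum is 2 or 3.
carry:  1000000
        0101001
+       0110000
---------------
       01011001
(the carry out of the leftmost column, 0, becomes the leading bit)
Decimal check:
  0101001 = 32 + 8 + 1 = 41
  0110000 = 32 + 16 = 48
  41 + 48 = 89, and 01011001 = 64 + 16 + 8 + 1 = 89 ✓



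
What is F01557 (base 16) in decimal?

Expand by place value (powers of 16):
Digit values: F = 15
F01557 = 15 × 16^5 + 0 × 16^4 + 1 × 16^3 + 5 × 16^2 + 5 × 16^1 + 7 × 16^0
= 15 × 1048576 + 0 × 65536 + 1 × 4096 + 5 × 256 + 5 × 16 + 7 × 1
= 15728640 + 0 + 4096 + 1280 + 80 + 7
= 15734103



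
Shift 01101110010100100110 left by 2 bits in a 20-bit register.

Original: 01101110010100100110 (decimal 451878)
Shift left by 2 positions
Append 2 zeros on the right and drop the 2 high bits that overflow the 20-bit width
Result: 10111001010010011000 (decimal 758936)
Equivalent: 451878 << 2 = 451878 × 2^2 = 1807512, truncated to 20 bits = 758936



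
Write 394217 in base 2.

Using repeated division by 2:
394217 ÷ 2 = 197108 remainder 1
197108 ÷ 2 = 98554 remainder 0
98554 ÷ 2 = 49277 remainder 0
49277 ÷ 2 = 24638 remainder 1
24638 ÷ 2 = 12319 remainder 0
12319 ÷ 2 = 6159 remainder 1
6159 ÷ 2 = 3079 remainder 1
3079 ÷ 2 = 1539 remainder 1
1539 ÷ 2 = 769 remainder 1
769 ÷ 2 = 384 remainder 1
384 ÷ 2 = 192 remainder 0
192 ÷ 2 = 96 remainder 0
96 ÷ 2 = 48 remainder 0
48 ÷ 2 = 24 remainder 0
24 ÷ 2 = 12 remainder 0
12 ÷ 2 = 6 remainder 0
6 ÷ 2 = 3 remainder 0
3 ÷ 2 = 1 remainder 1
1 ÷ 2 = 0 remainder 1
Reading remainders bottom to top: 1100000001111101001



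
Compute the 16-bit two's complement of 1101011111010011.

Original (sign bit 1, negative): 1101011111010011
Step 1 - Invert all bits: 0010100000101100
Step 2 - Add 1: 0010100000101101
Verification: 1101011111010011 + 0010100000101101 = 10000000000000000; discarding the end carry (carry out of the top bit) leaves the 16-bit value 0000000000000000, as required for x + (-x)



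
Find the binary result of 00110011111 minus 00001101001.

Method 1 - Direct subtraction (column by column from the right: bit − bit − borrow-in; if negative, add 2 and borrow 1 from the next column):
borrow: 00011000000
        00110011111
-       00001101001
-------------------
        00100110110

Method 2 - Add two's complement:
Two's complement of 00001101001: invert → 11110010110, add 1 → 11110010111
  00110011111
+ 11110010111
-------------
 100100110110  (end carry out of the top bit = 1)
Discarding the end carry: 00100110110
Decimal check:
  00110011111 = 256 + 128 + 16 + 8 + 4 + 2 + 1 = 415
  00001101001 = 64 + 32 + 8 + 1 = 105
  415 - 105 = 310, and 00100110110 = 256 + 32 + 16 + 4 + 2 = 310 ✓



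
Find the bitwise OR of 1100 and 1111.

OR: 1 when either bit is 1
  1100
| 1111
------
  1111
Decimal: 12 | 15 = 15



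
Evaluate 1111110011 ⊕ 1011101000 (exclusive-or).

XOR: 1 when bits differ
  1111110011
^ 1011101000
------------
  0100011011
Decimal: 1011 ^ 744 = 283



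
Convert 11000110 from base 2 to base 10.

Sum of powers of 2 for each 1-bit:
2^1 + 2^2 + 2^6 + 2^7
= 2 + 4 + 64 + 128
= 198



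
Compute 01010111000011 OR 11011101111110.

OR: 1 when either bit is 1
  01010111000011
| 11011101111110
----------------
  11011111111111
Decimal: 5571 | 14206 = 14335



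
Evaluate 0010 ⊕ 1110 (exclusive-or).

XOR: 1 when bits differ
  0010
^ 1110
------
  1100
Decimal: 2 ^ 14 = 12



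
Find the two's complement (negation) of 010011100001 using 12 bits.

Original: 010011100001
Step 1 - Invert all bits: 101100011110
Step 2 - Add 1: 101100011111
Verification: 010011100001 + 101100011111 = 1000000000000; discarding the end carry (carry out of the top bit) leaves the 12-bit value 000000000000, as required for x + (-x)



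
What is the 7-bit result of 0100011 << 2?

Original: 0100011 (decimal 35)
Shift left by 2 positions
Append 2 zeros on the right and drop the 2 high bits that overflow the 7-bit width
Result: 0001100 (decimal 12)
Equivalent: 35 << 2 = 35 × 2^2 = 140, truncated to 7 bits = 12



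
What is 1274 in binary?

Using repeated division by 2:
1274 ÷ 2 = 637 remainder 0
637 ÷ 2 = 318 remainder 1
318 ÷ 2 = 159 remainder 0
159 ÷ 2 = 79 remainder 1
79 ÷ 2 = 39 remainder 1
39 ÷ 2 = 19 remainder 1
19 ÷ 2 = 9 remainder 1
9 ÷ 2 = 4 remainder 1
4 ÷ 2 = 2 remainder 0
2 ÷ 2 = 1 remainder 0
1 ÷ 2 = 0 remainder 1
Reading remainders bottom to top: 10011111010



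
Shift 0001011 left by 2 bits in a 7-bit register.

Original: 0001011 (decimal 11)
Shift left by 2 positions
Append 2 zeros on the right
Result: 0101100 (decimal 44)
Equivalent: 11 << 2 = 11 × 2^2 = 44



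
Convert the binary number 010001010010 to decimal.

Sum of powers of 2 for each 1-bit:
2^1 + 2^4 + 2^6 + 2^10
= 2 + 16 + 64 + 1024
= 1106



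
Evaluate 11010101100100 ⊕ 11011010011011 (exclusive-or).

XOR: 1 when bits differ
  11010101100100
^ 11011010011011
----------------
  00001111111111
Decimal: 13668 ^ 13979 = 1023



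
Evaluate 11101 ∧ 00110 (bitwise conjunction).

AND: 1 only when both bits are 1
  11101
& 00110
-------
  00100
Decimal: 29 & 6 = 4



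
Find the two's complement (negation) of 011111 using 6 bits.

Original: 011111
Step 1 - Invert all bits: 100000
Step 2 - Add 1: 100001
Verification: 011111 + 100001 = 1000000; discarding the end carry (carry out of the top bit) leaves the 6-bit value 000000, as required for x + (-x)



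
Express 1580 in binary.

Using repeated division by 2:
1580 ÷ 2 = 790 remainder 0
790 ÷ 2 = 395 remainder 0
395 ÷ 2 = 197 remainder 1
197 ÷ 2 = 98 remainder 1
98 ÷ 2 = 49 remainder 0
49 ÷ 2 = 24 remainder 1
24 ÷ 2 = 12 remainder 0
12 ÷ 2 = 6 remainder 0
6 ÷ 2 = 3 remainder 0
3 ÷ 2 = 1 remainder 1
1 ÷ 2 = 0 remainder 1
Reading remainders bottom to top: 11000101100



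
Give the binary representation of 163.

Using repeated division by 2:
163 ÷ 2 = 81 remainder 1
81 ÷ 2 = 40 remainder 1
40 ÷ 2 = 20 remainder 0
20 ÷ 2 = 10 remainder 0
10 ÷ 2 = 5 remainder 0
5 ÷ 2 = 2 remainder 1
2 ÷ 2 = 1 remainder 0
1 ÷ 2 = 0 remainder 1
Reading remainders bottom to top: 10100011



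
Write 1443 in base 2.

Using repeated division by 2:
1443 ÷ 2 = 721 remainder 1
721 ÷ 2 = 360 remainder 1
360 ÷ 2 = 180 remainder 0
180 ÷ 2 = 90 remainder 0
90 ÷ 2 = 45 remainder 0
45 ÷ 2 = 22 remainder 1
22 ÷ 2 = 11 remainder 0
11 ÷ 2 = 5 remainder 1
5 ÷ 2 = 2 remainder 1
2 ÷ 2 = 1 remainder 0
1 ÷ 2 = 0 remainder 1
Reading remainders bottom to top: 10110100011



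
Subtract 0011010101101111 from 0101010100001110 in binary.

Method 1 - Direct subtraction (column by column from the right: bit − bit − borrow-in; if negative, add 2 and borrow 1 from the next column):
borrow: 0111111111111110
        0101010100001110
-       0011010101101111
------------------------
        0001111110011111

Method 2 - Add two's complement:
Two's complement of 0011010101101111: invert → 1100101010010000, add 1 → 1100101010010001
  0101010100001110
+ 1100101010010001
------------------
 10001111110011111  (end carry out of the top bit = 1)
Discarding the end carry: 0001111110011111
Decimal check:
  0101010100001110 = 16384 + 4096 + 1024 + 256 + 8 + 4 + 2 = 21774
  0011010101101111 = 8192 + 4096 + 1024 + 256 + 64 + 32 + 8 + 4 + 2 + 1 = 13679
  21774 - 13679 = 8095, and 0001111110011111 = 4096 + 2048 + 1024 + 512 + 256 + 128 + 16 + 8 + 4 + 2 + 1 = 8095 ✓



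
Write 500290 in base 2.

Using repeated division by 2:
500290 ÷ 2 = 250145 remainder 0
250145 ÷ 2 = 125072 remainder 1
125072 ÷ 2 = 62536 remainder 0
62536 ÷ 2 = 31268 remainder 0
31268 ÷ 2 = 15634 remainder 0
15634 ÷ 2 = 7817 remainder 0
7817 ÷ 2 = 3908 remainder 1
3908 ÷ 2 = 1954 remainder 0
1954 ÷ 2 = 977 remainder 0
977 ÷ 2 = 488 remainder 1
488 ÷ 2 = 244 remainder 0
244 ÷ 2 = 122 remainder 0
122 ÷ 2 = 61 remainder 0
61 ÷ 2 = 30 remainder 1
30 ÷ 2 = 15 remainder 0
15 ÷ 2 = 7 remainder 1
7 ÷ 2 = 3 remainder 1
3 ÷ 2 = 1 remainder 1
1 ÷ 2 = 0 remainder 1
Reading remainders bottom to top: 1111010001001000010



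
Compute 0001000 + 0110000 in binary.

Add column by column from the right: bit + bit + carry-in; write the sum mod 2, carry 1 when the sum is 2 or 3.
carry:  0000000
        0001000
+       0110000
---------------
       00111000
(the carry out of the leftmost column, 0, becomes the leading bit)
Decimal check:
  0001000 = 8
  0110000 = 32 + 16 = 48
  8 + 48 = 56, and 00111000 = 32 + 16 + 8 = 56 ✓



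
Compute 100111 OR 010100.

OR: 1 when either bit is 1
  100111
| 010100
--------
  110111
Decimal: 39 | 20 = 55



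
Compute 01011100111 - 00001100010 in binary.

Method 1 - Direct subtraction (column by column from the right: bit − bit − borrow-in; if negative, add 2 and borrow 1 from the next column):
borrow: 00000000000
        01011100111
-       00001100010
-------------------
        01010000101

Method 2 - Add two's complement:
Two's complement of 00001100010: invert → 11110011101, add 1 → 11110011110
  01011100111
+ 11110011110
-------------
 101010000101  (end carry out of the top bit = 1)
Discarding the end carry: 01010000101
Decimal check:
  01011100111 = 512 + 128 + 64 + 32 + 4 + 2 + 1 = 743
  00001100010 = 64 + 32 + 2 = 98
  743 - 98 = 645, and 01010000101 = 512 + 128 + 4 + 1 = 645 ✓



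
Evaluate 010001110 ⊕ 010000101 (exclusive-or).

XOR: 1 when bits differ
  010001110
^ 010000101
-----------
  000001011
Decimal: 142 ^ 133 = 11



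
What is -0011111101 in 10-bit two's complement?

Original: 0011111101
Step 1 - Invert all bits: 1100000010
Step 2 - Add 1: 1100000011
Verification: 0011111101 + 1100000011 = 10000000000; discarding the end carry (carry out of the top bit) leaves the 10-bit value 0000000000, as required for x + (-x)



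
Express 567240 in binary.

Using repeated division by 2:
567240 ÷ 2 = 283620 remainder 0
283620 ÷ 2 = 141810 remainder 0
141810 ÷ 2 = 70905 remainder 0
70905 ÷ 2 = 35452 remainder 1
35452 ÷ 2 = 17726 remainder 0
17726 ÷ 2 = 8863 remainder 0
8863 ÷ 2 = 4431 remainder 1
4431 ÷ 2 = 2215 remainder 1
2215 ÷ 2 = 1107 remainder 1
1107 ÷ 2 = 553 remainder 1
553 ÷ 2 = 276 remainder 1
276 ÷ 2 = 138 remainder 0
138 ÷ 2 = 69 remainder 0
69 ÷ 2 = 34 remainder 1
34 ÷ 2 = 17 remainder 0
17 ÷ 2 = 8 remainder 1
8 ÷ 2 = 4 remainder 0
4 ÷ 2 = 2 remainder 0
2 ÷ 2 = 1 remainder 0
1 ÷ 2 = 0 remainder 1
Reading remainders bottom to top: 10001010011111001000



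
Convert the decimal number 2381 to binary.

Using repeated division by 2:
2381 ÷ 2 = 1190 remainder 1
1190 ÷ 2 = 595 remainder 0
595 ÷ 2 = 297 remainder 1
297 ÷ 2 = 148 remainder 1
148 ÷ 2 = 74 remainder 0
74 ÷ 2 = 37 remainder 0
37 ÷ 2 = 18 remainder 1
18 ÷ 2 = 9 remainder 0
9 ÷ 2 = 4 remainder 1
4 ÷ 2 = 2 remainder 0
2 ÷ 2 = 1 remainder 0
1 ÷ 2 = 0 remainder 1
Reading remainders bottom to top: 100101001101



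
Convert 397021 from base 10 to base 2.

Using repeated division by 2:
397021 ÷ 2 = 198510 remainder 1
198510 ÷ 2 = 99255 remainder 0
99255 ÷ 2 = 49627 remainder 1
49627 ÷ 2 = 24813 remainder 1
24813 ÷ 2 = 12406 remainder 1
12406 ÷ 2 = 6203 remainder 0
6203 ÷ 2 = 3101 remainder 1
3101 ÷ 2 = 1550 remainder 1
1550 ÷ 2 = 775 remainder 0
775 ÷ 2 = 387 remainder 1
387 ÷ 2 = 193 remainder 1
193 ÷ 2 = 96 remainder 1
96 ÷ 2 = 48 remainder 0
48 ÷ 2 = 24 remainder 0
24 ÷ 2 = 12 remainder 0
12 ÷ 2 = 6 remainder 0
6 ÷ 2 = 3 remainder 0
3 ÷ 2 = 1 remainder 1
1 ÷ 2 = 0 remainder 1
Reading remainders bottom to top: 1100000111011011101



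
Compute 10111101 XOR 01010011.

XOR: 1 when bits differ
  10111101
^ 01010011
----------
  11101110
Decimal: 189 ^ 83 = 238



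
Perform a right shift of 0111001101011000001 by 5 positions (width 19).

Original: 0111001101011000001 (decimal 236225)
Shift right by 5 positions
Drop the 5 low bits; fill with zeros on the left
Result: 0000001110011010110 (decimal 7382)
Equivalent: 236225 >> 5 = 236225 ÷ 2^5 = 7382



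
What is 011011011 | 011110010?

OR: 1 when either bit is 1
  011011011
| 011110010
-----------
  011111011
Decimal: 219 | 242 = 251



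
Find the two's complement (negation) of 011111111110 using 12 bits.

Original: 011111111110
Step 1 - Invert all bits: 100000000001
Step 2 - Add 1: 100000000010
Verification: 011111111110 + 100000000010 = 1000000000000; discarding the end carry (carry out of the top bit) leaves the 12-bit value 000000000000, as required for x + (-x)



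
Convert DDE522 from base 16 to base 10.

Expand by place value (powers of 16):
Digit values: D = 13, E = 14
DDE522 = 13 × 16^5 + 13 × 16^4 + 14 × 16^3 + 5 × 16^2 + 2 × 16^1 + 2 × 16^0
= 13 × 1048576 + 13 × 65536 + 14 × 4096 + 5 × 256 + 2 × 16 + 2 × 1
= 13631488 + 851968 + 57344 + 1280 + 32 + 2
= 14542114



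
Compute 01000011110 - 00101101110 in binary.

Method 1 - Direct subtraction (column by column from the right: bit − bit − borrow-in; if negative, add 2 and borrow 1 from the next column):
borrow: 01111000000
        01000011110
-       00101101110
-------------------
        00010110000

Method 2 - Add two's complement:
Two's complement of 00101101110: invert → 11010010001, add 1 → 11010010010
  01000011110
+ 11010010010
-------------
 100010110000  (end carry out of the top bit = 1)
Discarding the end carry: 00010110000
Decimal check:
  01000011110 = 512 + 16 + 8 + 4 + 2 = 542
  00101101110 = 256 + 64 + 32 + 8 + 4 + 2 = 366
  542 - 366 = 176, and 00010110000 = 128 + 32 + 16 = 176 ✓



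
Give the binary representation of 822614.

Using repeated division by 2:
822614 ÷ 2 = 411307 remainder 0
411307 ÷ 2 = 205653 remainder 1
205653 ÷ 2 = 102826 remainder 1
102826 ÷ 2 = 51413 remainder 0
51413 ÷ 2 = 25706 remainder 1
25706 ÷ 2 = 12853 remainder 0
12853 ÷ 2 = 6426 remainder 1
6426 ÷ 2 = 3213 remainder 0
3213 ÷ 2 = 1606 remainder 1
1606 ÷ 2 = 803 remainder 0
803 ÷ 2 = 401 remainder 1
401 ÷ 2 = 200 remainder 1
200 ÷ 2 = 100 remainder 0
100 ÷ 2 = 50 remainder 0
50 ÷ 2 = 25 remainder 0
25 ÷ 2 = 12 remainder 1
12 ÷ 2 = 6 remainder 0
6 ÷ 2 = 3 remainder 0
3 ÷ 2 = 1 remainder 1
1 ÷ 2 = 0 remainder 1
Reading remainders bottom to top: 11001000110101010110



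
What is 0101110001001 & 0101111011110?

AND: 1 only when both bits are 1
  0101110001001
& 0101111011110
---------------
  0101110001000
Decimal: 2953 & 3038 = 2952



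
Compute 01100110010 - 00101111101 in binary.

Method 1 - Direct subtraction (column by column from the right: bit − bit − borrow-in; if negative, add 2 and borrow 1 from the next column):
borrow: 01111111010
        01100110010
-       00101111101
-------------------
        00110110101

Method 2 - Add two's complement:
Two's complement of 00101111101: invert → 11010000010, add 1 → 11010000011
  01100110010
+ 11010000011
-------------
 100110110101  (end carry out of the top bit = 1)
Discarding the end carry: 00110110101
Decimal check:
  01100110010 = 512 + 256 + 32 + 16 + 2 = 818
  00101111101 = 256 + 64 + 32 + 16 + 8 + 4 + 1 = 381
  818 - 381 = 437, and 00110110101 = 256 + 128 + 32 + 16 + 4 + 1 = 437 ✓



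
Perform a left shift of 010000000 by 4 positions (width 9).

Original: 010000000 (decimal 128)
Shift left by 4 positions
Append 4 zeros on the right and drop the 4 high bits that overflow the 9-bit width
Result: 000000000 (decimal 0)
Equivalent: 128 << 4 = 128 × 2^4 = 2048, truncated to 9 bits = 0



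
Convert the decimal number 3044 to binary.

Using repeated division by 2:
3044 ÷ 2 = 1522 remainder 0
1522 ÷ 2 = 761 remainder 0
761 ÷ 2 = 380 remainder 1
380 ÷ 2 = 190 remainder 0
190 ÷ 2 = 95 remainder 0
95 ÷ 2 = 47 remainder 1
47 ÷ 2 = 23 remainder 1
23 ÷ 2 = 11 remainder 1
11 ÷ 2 = 5 remainder 1
5 ÷ 2 = 2 remainder 1
2 ÷ 2 = 1 remainder 0
1 ÷ 2 = 0 remainder 1
Reading remainders bottom to top: 101111100100



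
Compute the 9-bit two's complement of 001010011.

Original: 001010011
Step 1 - Invert all bits: 110101100
Step 2 - Add 1: 110101101
Verification: 001010011 + 110101101 = 1000000000; discarding the end carry (carry out of the top bit) leaves the 9-bit value 000000000, as required for x + (-x)



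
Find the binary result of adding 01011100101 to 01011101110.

Add column by column from the right: bit + bit + carry-in; write the sum mod 2, carry 1 when the sum is 2 or 3.
carry:  10111011000
        01011100101
+       01011101110
-------------------
       010111010011
(the carry out of the leftmost column, 0, becomes the leading bit)
Decimal check:
  01011100101 = 512 + 128 + 64 + 32 + 4 + 1 = 741
  01011101110 = 512 + 128 + 64 + 32 + 8 + 4 + 2 = 750
  741 + 750 = 1491, and 010111010011 = 1024 + 256 + 128 + 64 + 16 + 2 + 1 = 1491 ✓



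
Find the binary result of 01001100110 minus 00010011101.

Method 1 - Direct subtraction (column by column from the right: bit − bit − borrow-in; if negative, add 2 and borrow 1 from the next column):
borrow: 01100110010
        01001100110
-       00010011101
-------------------
        00111001001

Method 2 - Add two's complement:
Two's complement of 00010011101: invert → 11101100010, add 1 → 11101100011
  01001100110
+ 11101100011
-------------
 100111001001  (end carry out of the top bit = 1)
Discarding the end carry: 00111001001
Decimal check:
  01001100110 = 512 + 64 + 32 + 4 + 2 = 614
  00010011101 = 128 + 16 + 8 + 4 + 1 = 157
  614 - 157 = 457, and 00111001001 = 256 + 128 + 64 + 8 + 1 = 457 ✓



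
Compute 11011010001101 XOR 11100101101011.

XOR: 1 when bits differ
  11011010001101
^ 11100101101011
----------------
  00111111100110
Decimal: 13965 ^ 14699 = 4070



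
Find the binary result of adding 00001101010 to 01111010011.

Add column by column from the right: bit + bit + carry-in; write the sum mod 2, carry 1 when the sum is 2 or 3.
carry:  11110000100
        00001101010
+       01111010011
-------------------
       010000111101
(the carry out of the leftmost column, 0, becomes the leading bit)
Decimal check:
  00001101010 = 64 + 32 + 8 + 2 = 106
  01111010011 = 512 + 256 + 128 + 64 + 16 + 2 + 1 = 979
  106 + 979 = 1085, and 010000111101 = 1024 + 32 + 16 + 8 + 4 + 1 = 1085 ✓



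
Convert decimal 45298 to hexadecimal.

Using repeated division by 16 (digits 10–15 are A–F):
45298 ÷ 16 = 2831 remainder 2
2831 ÷ 16 = 176 remainder 15 (F)
176 ÷ 16 = 11 remainder 0
11 ÷ 16 = 0 remainder 11 (B)
Reading remainders bottom to top: B0F2



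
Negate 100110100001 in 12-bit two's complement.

Original (sign bit 1, negative): 100110100001
Step 1 - Invert all bits: 011001011110
Step 2 - Add 1: 011001011111
Verification: 100110100001 + 011001011111 = 1000000000000; discarding the end carry (carry out of the top bit) leaves the 12-bit value 000000000000, as required for x + (-x)



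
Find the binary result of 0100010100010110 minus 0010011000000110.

Method 1 - Direct subtraction (column by column from the right: bit − bit − borrow-in; if negative, add 2 and borrow 1 from the next column):
borrow: 0111110000000000
        0100010100010110
-       0010011000000110
------------------------
        0001111100010000

Method 2 - Add two's complement:
Two's complement of 0010011000000110: invert → 1101100111111001, add 1 → 1101100111111010
  0100010100010110
+ 1101100111111010
------------------
 10001111100010000  (end carry out of the top bit = 1)
Discarding the end carry: 0001111100010000
Decimal check:
  0100010100010110 = 16384 + 1024 + 256 + 16 + 4 + 2 = 17686
  0010011000000110 = 8192 + 1024 + 512 + 4 + 2 = 9734
  17686 - 9734 = 7952, and 0001111100010000 = 4096 + 2048 + 1024 + 512 + 256 + 16 = 7952 ✓



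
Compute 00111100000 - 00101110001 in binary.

Method 1 - Direct subtraction (column by column from the right: bit − bit − borrow-in; if negative, add 2 and borrow 1 from the next column):
borrow: 00011111110
        00111100000
-       00101110001
-------------------
        00001101111

Method 2 - Add two's complement:
Two's complement of 00101110001: invert → 11010001110, add 1 → 11010001111
  00111100000
+ 11010001111
-------------
 100001101111  (end carry out of the top bit = 1)
Discarding the end carry: 00001101111
Decimal check:
  00111100000 = 256 + 128 + 64 + 32 = 480
  00101110001 = 256 + 64 + 32 + 16 + 1 = 369
  480 - 369 = 111, and 00001101111 = 64 + 32 + 8 + 4 + 2 + 1 = 111 ✓



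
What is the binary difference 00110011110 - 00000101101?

Method 1 - Direct subtraction (column by column from the right: bit − bit − borrow-in; if negative, add 2 and borrow 1 from the next column):
borrow: 00011000010
        00110011110
-       00000101101
-------------------
        00101110001

Method 2 - Add two's complement:
Two's complement of 00000101101: invert → 11111010010, add 1 → 11111010011
  00110011110
+ 11111010011
-------------
 100101110001  (end carry out of the top bit = 1)
Discarding the end carry: 00101110001
Decimal check:
  00110011110 = 256 + 128 + 16 + 8 + 4 + 2 = 414
  00000101101 = 32 + 8 + 4 + 1 = 45
  414 - 45 = 369, and 00101110001 = 256 + 64 + 32 + 16 + 1 = 369 ✓



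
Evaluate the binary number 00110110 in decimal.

Sum of powers of 2 for each 1-bit:
2^1 + 2^2 + 2^4 + 2^5
= 2 + 4 + 16 + 32
= 54



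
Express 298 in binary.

Using repeated division by 2:
298 ÷ 2 = 149 remainder 0
149 ÷ 2 = 74 remainder 1
74 ÷ 2 = 37 remainder 0
37 ÷ 2 = 18 remainder 1
18 ÷ 2 = 9 remainder 0
9 ÷ 2 = 4 remainder 1
4 ÷ 2 = 2 remainder 0
2 ÷ 2 = 1 remainder 0
1 ÷ 2 = 0 remainder 1
Reading remainders bottom to top: 100101010



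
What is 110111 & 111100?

AND: 1 only when both bits are 1
  110111
& 111100
--------
  110100
Decimal: 55 & 60 = 52



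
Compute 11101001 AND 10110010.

AND: 1 only when both bits are 1
  11101001
& 10110010
----------
  10100000
Decimal: 233 & 178 = 160



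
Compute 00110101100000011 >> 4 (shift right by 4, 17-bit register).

Original: 00110101100000011 (decimal 27395)
Shift right by 4 positions
Drop the 4 low bits; fill with zeros on the left
Result: 00000011010110000 (decimal 1712)
Equivalent: 27395 >> 4 = 27395 ÷ 2^4 = 1712



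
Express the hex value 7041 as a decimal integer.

Expand by place value (powers of 16):
7041 = 7 × 16^3 + 0 × 16^2 + 4 × 16^1 + 1 × 16^0
= 7 × 4096 + 0 × 256 + 4 × 16 + 1 × 1
= 28672 + 0 + 64 + 1
= 28737



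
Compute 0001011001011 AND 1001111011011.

AND: 1 only when both bits are 1
  0001011001011
& 1001111011011
---------------
  0001011001011
Decimal: 715 & 5083 = 715



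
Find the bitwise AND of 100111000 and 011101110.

AND: 1 only when both bits are 1
  100111000
& 011101110
-----------
  000101000
Decimal: 312 & 238 = 40



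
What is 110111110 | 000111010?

OR: 1 when either bit is 1
  110111110
| 000111010
-----------
  110111110
Decimal: 446 | 58 = 446



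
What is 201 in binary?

Using repeated division by 2:
201 ÷ 2 = 100 remainder 1
100 ÷ 2 = 50 remainder 0
50 ÷ 2 = 25 remainder 0
25 ÷ 2 = 12 remainder 1
12 ÷ 2 = 6 remainder 0
6 ÷ 2 = 3 remainder 0
3 ÷ 2 = 1 remainder 1
1 ÷ 2 = 0 remainder 1
Reading remainders bottom to top: 11001001



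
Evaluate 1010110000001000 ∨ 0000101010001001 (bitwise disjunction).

OR: 1 when either bit is 1
  1010110000001000
| 0000101010001001
------------------
  1010111010001001
Decimal: 44040 | 2697 = 44681



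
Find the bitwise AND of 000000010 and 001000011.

AND: 1 only when both bits are 1
  000000010
& 001000011
-----------
  000000010
Decimal: 2 & 67 = 2



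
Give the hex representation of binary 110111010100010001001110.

Group into 4-bit nibbles from right:
  1101 = D
  1101 = D
  0100 = 4
  0100 = 4
  0100 = 4
  1110 = E
Result: DD444E



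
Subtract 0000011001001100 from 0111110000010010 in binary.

Method 1 - Direct subtraction (column by column from the right: bit − bit − borrow-in; if negative, add 2 and borrow 1 from the next column):
borrow: 0000111110011000
        0111110000010010
-       0000011001001100
------------------------
        0111010111000110

Method 2 - Add two's complement:
Two's complement of 0000011001001100: invert → 1111100110110011, add 1 → 1111100110110100
  0111110000010010
+ 1111100110110100
------------------
 10111010111000110  (end carry out of the top bit = 1)
Discarding the end carry: 0111010111000110
Decimal check:
  0111110000010010 = 16384 + 8192 + 4096 + 2048 + 1024 + 16 + 2 = 31762
  0000011001001100 = 1024 + 512 + 64 + 8 + 4 = 1612
  31762 - 1612 = 30150, and 0111010111000110 = 16384 + 8192 + 4096 + 1024 + 256 + 128 + 64 + 4 + 2 = 30150 ✓



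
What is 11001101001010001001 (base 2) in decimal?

Sum of powers of 2 for each 1-bit:
2^0 + 2^3 + 2^7 + 2^9 + 2^12 + 2^14 + 2^15 + 2^18 + 2^19
= 1 + 8 + 128 + 512 + 4096 + 16384 + 32768 + 262144 + 524288
= 840329



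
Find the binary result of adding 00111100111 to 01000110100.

Add column by column from the right: bit + bit + carry-in; write the sum mod 2, carry 1 when the sum is 2 or 3.
carry:  11111001000
        00111100111
+       01000110100
-------------------
       010000011011
(the carry out of the leftmost column, 0, becomes the leading bit)
Decimal check:
  00111100111 = 256 + 128 + 64 + 32 + 4 + 2 + 1 = 487
  01000110100 = 512 + 32 + 16 + 4 = 564
  487 + 564 = 1051, and 010000011011 = 1024 + 16 + 8 + 2 + 1 = 1051 ✓



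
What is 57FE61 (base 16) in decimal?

Expand by place value (powers of 16):
Digit values: F = 15, E = 14
57FE61 = 5 × 16^5 + 7 × 16^4 + 15 × 16^3 + 14 × 16^2 + 6 × 16^1 + 1 × 16^0
= 5 × 1048576 + 7 × 65536 + 15 × 4096 + 14 × 256 + 6 × 16 + 1 × 1
= 5242880 + 458752 + 61440 + 3584 + 96 + 1
= 5766753



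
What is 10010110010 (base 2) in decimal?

Sum of powers of 2 for each 1-bit:
2^1 + 2^4 + 2^5 + 2^7 + 2^10
= 2 + 16 + 32 + 128 + 1024
= 1202



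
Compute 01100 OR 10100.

OR: 1 when either bit is 1
  01100
| 10100
-------
  11100
Decimal: 12 | 20 = 28



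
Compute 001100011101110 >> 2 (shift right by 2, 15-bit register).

Original: 001100011101110 (decimal 6382)
Shift right by 2 positions
Drop the 2 low bits; fill with zeros on the left
Result: 000011000111011 (decimal 1595)
Equivalent: 6382 >> 2 = 6382 ÷ 2^2 = 1595



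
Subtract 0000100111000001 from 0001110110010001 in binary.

Method 1 - Direct subtraction (column by column from the right: bit − bit − borrow-in; if negative, add 2 and borrow 1 from the next column):
borrow: 0000011110000000
        0001110110010001
-       0000100111000001
------------------------
        0001001111010000

Method 2 - Add two's complement:
Two's complement of 0000100111000001: invert → 1111011000111110, add 1 → 1111011000111111
  0001110110010001
+ 1111011000111111
------------------
 10001001111010000  (end carry out of the top bit = 1)
Discarding the end carry: 0001001111010000
Decimal check:
  0001110110010001 = 4096 + 2048 + 1024 + 256 + 128 + 16 + 1 = 7569
  0000100111000001 = 2048 + 256 + 128 + 64 + 1 = 2497
  7569 - 2497 = 5072, and 0001001111010000 = 4096 + 512 + 256 + 128 + 64 + 16 = 5072 ✓



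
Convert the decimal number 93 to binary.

Using repeated division by 2:
93 ÷ 2 = 46 remainder 1
46 ÷ 2 = 23 remainder 0
23 ÷ 2 = 11 remainder 1
11 ÷ 2 = 5 remainder 1
5 ÷ 2 = 2 remainder 1
2 ÷ 2 = 1 remainder 0
1 ÷ 2 = 0 remainder 1
Reading remainders bottom to top: 1011101



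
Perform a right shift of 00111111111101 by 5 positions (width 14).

Original: 00111111111101 (decimal 4093)
Shift right by 5 positions
Drop the 5 low bits; fill with zeros on the left
Result: 00000001111111 (decimal 127)
Equivalent: 4093 >> 5 = 4093 ÷ 2^5 = 127



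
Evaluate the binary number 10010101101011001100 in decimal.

Sum of powers of 2 for each 1-bit:
2^2 + 2^3 + 2^6 + 2^7 + 2^9 + 2^11 + 2^12 + 2^14 + 2^16 + 2^19
= 4 + 8 + 64 + 128 + 512 + 2048 + 4096 + 16384 + 65536 + 524288
= 613068



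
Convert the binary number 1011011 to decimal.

Sum of powers of 2 for each 1-bit:
2^0 + 2^1 + 2^3 + 2^4 + 2^6
= 1 + 2 + 8 + 16 + 64
= 91



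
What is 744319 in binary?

Using repeated division by 2:
744319 ÷ 2 = 372159 remainder 1
372159 ÷ 2 = 186079 remainder 1
186079 ÷ 2 = 93039 remainder 1
93039 ÷ 2 = 46519 remainder 1
46519 ÷ 2 = 23259 remainder 1
23259 ÷ 2 = 11629 remainder 1
11629 ÷ 2 = 5814 remainder 1
5814 ÷ 2 = 2907 remainder 0
2907 ÷ 2 = 1453 remainder 1
1453 ÷ 2 = 726 remainder 1
726 ÷ 2 = 363 remainder 0
363 ÷ 2 = 181 remainder 1
181 ÷ 2 = 90 remainder 1
90 ÷ 2 = 45 remainder 0
45 ÷ 2 = 22 remainder 1
22 ÷ 2 = 11 remainder 0
11 ÷ 2 = 5 remainder 1
5 ÷ 2 = 2 remainder 1
2 ÷ 2 = 1 remainder 0
1 ÷ 2 = 0 remainder 1
Reading remainders bottom to top: 10110101101101111111



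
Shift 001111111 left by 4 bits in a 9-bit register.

Original: 001111111 (decimal 127)
Shift left by 4 positions
Append 4 zeros on the right and drop the 4 high bits that overflow the 9-bit width
Result: 111110000 (decimal 496)
Equivalent: 127 << 4 = 127 × 2^4 = 2032, truncated to 9 bits = 496



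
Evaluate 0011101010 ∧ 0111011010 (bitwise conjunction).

AND: 1 only when both bits are 1
  0011101010
& 0111011010
------------
  0011001010
Decimal: 234 & 474 = 202



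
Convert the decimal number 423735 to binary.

Using repeated division by 2:
423735 ÷ 2 = 211867 remainder 1
211867 ÷ 2 = 105933 remainder 1
105933 ÷ 2 = 52966 remainder 1
52966 ÷ 2 = 26483 remainder 0
26483 ÷ 2 = 13241 remainder 1
13241 ÷ 2 = 6620 remainder 1
6620 ÷ 2 = 3310 remainder 0
3310 ÷ 2 = 1655 remainder 0
1655 ÷ 2 = 827 remainder 1
827 ÷ 2 = 413 remainder 1
413 ÷ 2 = 206 remainder 1
206 ÷ 2 = 103 remainder 0
103 ÷ 2 = 51 remainder 1
51 ÷ 2 = 25 remainder 1
25 ÷ 2 = 12 remainder 1
12 ÷ 2 = 6 remainder 0
6 ÷ 2 = 3 remainder 0
3 ÷ 2 = 1 remainder 1
1 ÷ 2 = 0 remainder 1
Reading remainders bottom to top: 1100111011100110111



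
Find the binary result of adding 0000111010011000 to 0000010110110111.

Add column by column from the right: bit + bit + carry-in; write the sum mod 2, carry 1 when the sum is 2 or 3.
carry:  0001111101100000
        0000111010011000
+       0000010110110111
------------------------
       00001010001001111
(the carry out of the leftmost column, 0, becomes the leading bit)
Decimal check:
  0000111010011000 = 2048 + 1024 + 512 + 128 + 16 + 8 = 3736
  0000010110110111 = 1024 + 256 + 128 + 32 + 16 + 4 + 2 + 1 = 1463
  3736 + 1463 = 5199, and 00001010001001111 = 4096 + 1024 + 64 + 8 + 4 + 2 + 1 = 5199 ✓



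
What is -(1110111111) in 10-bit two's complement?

Original (sign bit 1, negative): 1110111111
Step 1 - Invert all bits: 0001000000
Step 2 - Add 1: 0001000001
Verification: 1110111111 + 0001000001 = 10000000000; discarding the end carry (carry out of the top bit) leaves the 10-bit value 0000000000, as required for x + (-x)



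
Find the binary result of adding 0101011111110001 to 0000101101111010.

Add column by column from the right: bit + bit + carry-in; write the sum mod 2, carry 1 when the sum is 2 or 3.
carry:  0011111111100000
        0101011111110001
+       0000101101111010
------------------------
       00110001101101011
(the carry out of the leftmost column, 0, becomes the leading bit)
Decimal check:
  0101011111110001 = 16384 + 4096 + 1024 + 512 + 256 + 128 + 64 + 32 + 16 + 1 = 22513
  0000101101111010 = 2048 + 512 + 256 + 64 + 32 + 16 + 8 + 2 = 2938
  22513 + 2938 = 25451, and 00110001101101011 = 16384 + 8192 + 512 + 256 + 64 + 32 + 8 + 2 + 1 = 25451 ✓



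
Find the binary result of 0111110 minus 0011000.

Method 1 - Direct subtraction (column by column from the right: bit − bit − borrow-in; if negative, add 2 and borrow 1 from the next column):
borrow: 0000000
        0111110
-       0011000
---------------
        0100110

Method 2 - Add two's complement:
Two's complement of 0011000: invert → 1100111, add 1 → 1101000
  0111110
+ 1101000
---------
 10100110  (end carry out of the top bit = 1)
Discarding the end carry: 0100110
Decimal check:
  0111110 = 32 + 16 + 8 + 4 + 2 = 62
  0011000 = 16 + 8 = 24
  62 - 24 = 38, and 0100110 = 32 + 4 + 2 = 38 ✓



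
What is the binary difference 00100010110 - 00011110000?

Method 1 - Direct subtraction (column by column from the right: bit − bit − borrow-in; if negative, add 2 and borrow 1 from the next column):
borrow: 00111000000
        00100010110
-       00011110000
-------------------
        00000100110

Method 2 - Add two's complement:
Two's complement of 00011110000: invert → 11100001111, add 1 → 11100010000
  00100010110
+ 11100010000
-------------
 100000100110  (end carry out of the top bit = 1)
Discarding the end carry: 00000100110
Decimal check:
  00100010110 = 256 + 16 + 4 + 2 = 278
  00011110000 = 128 + 64 + 32 + 16 = 240
  278 - 240 = 38, and 00000100110 = 32 + 4 + 2 = 38 ✓



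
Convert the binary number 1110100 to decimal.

Sum of powers of 2 for each 1-bit:
2^2 + 2^4 + 2^5 + 2^6
= 4 + 16 + 32 + 64
= 116



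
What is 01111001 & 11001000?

AND: 1 only when both bits are 1
  01111001
& 11001000
----------
  01001000
Decimal: 121 & 200 = 72



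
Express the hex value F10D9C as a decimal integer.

Expand by place value (powers of 16):
Digit values: F = 15, D = 13, C = 12
F10D9C = 15 × 16^5 + 1 × 16^4 + 0 × 16^3 + 13 × 16^2 + 9 × 16^1 + 12 × 16^0
= 15 × 1048576 + 1 × 65536 + 0 × 4096 + 13 × 256 + 9 × 16 + 12 × 1
= 15728640 + 65536 + 0 + 3328 + 144 + 12
= 15797660



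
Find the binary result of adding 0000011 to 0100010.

Add column by column from the right: bit + bit + carry-in; write the sum mod 2, carry 1 when the sum is 2 or 3.
carry:  0000100
        0000011
+       0100010
---------------
       00100101
(the carry out of the leftmost column, 0, becomes the leading bit)
Decimal check:
  0000011 = 2 + 1 = 3
  0100010 = 32 + 2 = 34
  3 + 34 = 37, and 00100101 = 32 + 4 + 1 = 37 ✓



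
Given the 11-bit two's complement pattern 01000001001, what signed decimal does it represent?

Binary: 01000001001
Sign bit: 0 (non-negative)
Read directly as an unsigned value:
01000001001 = 512 + 8 + 1 = 521
Value: 521



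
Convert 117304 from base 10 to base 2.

Using repeated division by 2:
117304 ÷ 2 = 58652 remainder 0
58652 ÷ 2 = 29326 remainder 0
29326 ÷ 2 = 14663 remainder 0
14663 ÷ 2 = 7331 remainder 1
7331 ÷ 2 = 3665 remainder 1
3665 ÷ 2 = 1832 remainder 1
1832 ÷ 2 = 916 remainder 0
916 ÷ 2 = 458 remainder 0
458 ÷ 2 = 229 remainder 0
229 ÷ 2 = 114 remainder 1
114 ÷ 2 = 57 remainder 0
57 ÷ 2 = 28 remainder 1
28 ÷ 2 = 14 remainder 0
14 ÷ 2 = 7 remainder 0
7 ÷ 2 = 3 remainder 1
3 ÷ 2 = 1 remainder 1
1 ÷ 2 = 0 remainder 1
Reading remainders bottom to top: 11100101000111000



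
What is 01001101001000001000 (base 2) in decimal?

Sum of powers of 2 for each 1-bit:
2^3 + 2^9 + 2^12 + 2^14 + 2^15 + 2^18
= 8 + 512 + 4096 + 16384 + 32768 + 262144
= 315912



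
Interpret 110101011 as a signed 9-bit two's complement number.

Binary: 110101011
Sign bit: 1 (negative)
Invert: 001010100
Add 1:  001010101
Magnitude: 001010101 = 64 + 16 + 4 + 1 = 85
Value: -85



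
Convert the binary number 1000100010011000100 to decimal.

Sum of powers of 2 for each 1-bit:
2^2 + 2^6 + 2^7 + 2^10 + 2^14 + 2^18
= 4 + 64 + 128 + 1024 + 16384 + 262144
= 279748



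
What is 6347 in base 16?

Using repeated division by 16 (digits 10–15 are A–F):
6347 ÷ 16 = 396 remainder 11 (B)
396 ÷ 16 = 24 remainder 12 (C)
24 ÷ 16 = 1 remainder 8
1 ÷ 16 = 0 remainder 1
Reading remainders bottom to top: 18CB



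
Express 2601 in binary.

Using repeated division by 2:
2601 ÷ 2 = 1300 remainder 1
1300 ÷ 2 = 650 remainder 0
650 ÷ 2 = 325 remainder 0
325 ÷ 2 = 162 remainder 1
162 ÷ 2 = 81 remainder 0
81 ÷ 2 = 40 remainder 1
40 ÷ 2 = 20 remainder 0
20 ÷ 2 = 10 remainder 0
10 ÷ 2 = 5 remainder 0
5 ÷ 2 = 2 remainder 1
2 ÷ 2 = 1 remainder 0
1 ÷ 2 = 0 remainder 1
Reading remainders bottom to top: 101000101001



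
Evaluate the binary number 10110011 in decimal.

Sum of powers of 2 for each 1-bit:
2^0 + 2^1 + 2^4 + 2^5 + 2^7
= 1 + 2 + 16 + 32 + 128
= 179



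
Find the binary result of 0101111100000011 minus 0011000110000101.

Method 1 - Direct subtraction (column by column from the right: bit − bit − borrow-in; if negative, add 2 and borrow 1 from the next column):
borrow: 0100001111111000
        0101111100000011
-       0011000110000101
------------------------
        0010110101111110

Method 2 - Add two's complement:
Two's complement of 0011000110000101: invert → 1100111001111010, add 1 → 1100111001111011
  0101111100000011
+ 1100111001111011
------------------
 10010110101111110  (end carry out of the top bit = 1)
Discarding the end carry: 0010110101111110
Decimal check:
  0101111100000011 = 16384 + 4096 + 2048 + 1024 + 512 + 256 + 2 + 1 = 24323
  0011000110000101 = 8192 + 4096 + 256 + 128 + 4 + 1 = 12677
  24323 - 12677 = 11646, and 0010110101111110 = 8192 + 2048 + 1024 + 256 + 64 + 32 + 16 + 8 + 4 + 2 = 11646 ✓

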